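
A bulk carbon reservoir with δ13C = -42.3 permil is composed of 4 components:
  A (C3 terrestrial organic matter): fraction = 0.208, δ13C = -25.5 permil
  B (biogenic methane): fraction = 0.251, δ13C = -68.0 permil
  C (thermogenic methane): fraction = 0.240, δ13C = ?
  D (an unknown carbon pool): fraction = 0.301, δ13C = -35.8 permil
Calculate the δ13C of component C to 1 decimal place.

-38.1 permil

Isotope mass balance: δ_bulk = Σ fᵢ·δᵢ.
-42.3 = 0.208×(-25.5) + 0.251×(-68.0) + 0.240×δ_C + 0.301×(-35.8)
0.240·δ_C = -42.3 − (-33.148) = -9.152
δ_C = -9.152 / 0.240 = -38.13 permil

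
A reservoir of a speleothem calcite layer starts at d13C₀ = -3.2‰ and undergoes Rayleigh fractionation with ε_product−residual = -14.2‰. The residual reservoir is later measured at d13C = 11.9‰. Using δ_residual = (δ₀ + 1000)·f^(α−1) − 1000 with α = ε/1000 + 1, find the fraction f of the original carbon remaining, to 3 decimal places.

0.347

α − 1 = ε/1000 = -0.0142
(δ_res + 1000)/(δ₀ + 1000) = (11.9 + 1000)/(-3.2 + 1000) = 1011.9/996.8 = 1.015148
f = 1.015148^(1/-0.0142) = exp(ln(1.015148)/-0.0142) = exp(0.01503/-0.0142)
f = exp(-1.0588) = 0.3469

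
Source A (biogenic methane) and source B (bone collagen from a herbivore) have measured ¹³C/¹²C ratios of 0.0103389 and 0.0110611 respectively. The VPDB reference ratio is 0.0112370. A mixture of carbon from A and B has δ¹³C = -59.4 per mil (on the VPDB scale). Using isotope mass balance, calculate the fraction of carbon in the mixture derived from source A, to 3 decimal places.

0.681

δ_A = (0.0103389/0.0112370 − 1)×1000 = (0.920077 − 1)×1000 = -79.923 per mil
δ_B = (0.0110611/0.0112370 − 1)×1000 = (0.984346 − 1)×1000 = -15.654 per mil
f_A = (δ_mix − δ_B)/(δ_A − δ_B) = (-59.4 − (-15.654))/(-79.923 − (-15.654))
f_A = -43.746 / -64.270 = 0.6807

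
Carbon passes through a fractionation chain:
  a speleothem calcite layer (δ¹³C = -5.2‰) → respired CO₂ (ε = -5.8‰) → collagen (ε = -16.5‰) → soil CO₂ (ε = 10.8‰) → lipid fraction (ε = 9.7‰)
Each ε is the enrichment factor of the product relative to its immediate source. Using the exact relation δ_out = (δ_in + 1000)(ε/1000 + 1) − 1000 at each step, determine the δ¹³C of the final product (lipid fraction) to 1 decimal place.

-7.2‰

step 1: δ = (-5.20 + 1000)·(-5.8/1000 + 1) − 1000 = -10.97‰
step 2: δ = (-10.97 + 1000)·(-16.5/1000 + 1) − 1000 = -27.29‰
step 3: δ = (-27.29 + 1000)·(10.8/1000 + 1) − 1000 = -16.78‰
step 4: δ = (-16.78 + 1000)·(9.7/1000 + 1) − 1000 = -7.25‰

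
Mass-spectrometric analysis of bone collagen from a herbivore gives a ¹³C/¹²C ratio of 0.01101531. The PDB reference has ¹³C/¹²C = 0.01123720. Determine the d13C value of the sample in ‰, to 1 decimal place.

-19.7‰

d13C = (R_sample / R_standard − 1) × 1000
R_sample / R_standard = 0.01101531 / 0.01123720 = 0.980254
d13C = (0.980254 − 1) × 1000 = -19.75‰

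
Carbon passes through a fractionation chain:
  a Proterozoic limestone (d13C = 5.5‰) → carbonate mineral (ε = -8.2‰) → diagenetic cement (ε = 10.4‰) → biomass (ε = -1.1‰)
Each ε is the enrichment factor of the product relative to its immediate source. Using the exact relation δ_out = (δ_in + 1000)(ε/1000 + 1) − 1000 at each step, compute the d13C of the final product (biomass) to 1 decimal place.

step 1: δ = (5.50 + 1000)·(-8.2/1000 + 1) − 1000 = -2.75‰
step 2: δ = (-2.75 + 1000)·(10.4/1000 + 1) − 1000 = 7.63‰
step 3: δ = (7.63 + 1000)·(-1.1/1000 + 1) − 1000 = 6.52‰

6.5‰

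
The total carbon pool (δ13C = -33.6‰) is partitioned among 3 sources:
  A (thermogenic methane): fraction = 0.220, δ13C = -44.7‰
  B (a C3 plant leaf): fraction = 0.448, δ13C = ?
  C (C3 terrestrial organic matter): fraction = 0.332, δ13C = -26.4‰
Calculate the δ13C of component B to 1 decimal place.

-33.5‰

Isotope mass balance: δ_bulk = Σ fᵢ·δᵢ.
-33.6 = 0.220×(-44.7) + 0.448×δ_B + 0.332×(-26.4)
0.448·δ_B = -33.6 − (-18.599) = -15.001
δ_B = -15.001 / 0.448 = -33.48‰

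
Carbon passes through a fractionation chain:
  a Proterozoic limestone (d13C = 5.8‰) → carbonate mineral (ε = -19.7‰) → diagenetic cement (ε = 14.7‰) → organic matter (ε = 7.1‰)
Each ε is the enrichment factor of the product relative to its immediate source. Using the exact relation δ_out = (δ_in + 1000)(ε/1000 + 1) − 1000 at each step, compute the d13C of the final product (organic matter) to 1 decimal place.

7.6‰

step 1: δ = (5.80 + 1000)·(-19.7/1000 + 1) − 1000 = -14.01‰
step 2: δ = (-14.01 + 1000)·(14.7/1000 + 1) − 1000 = 0.48‰
step 3: δ = (0.48 + 1000)·(7.1/1000 + 1) − 1000 = 7.58‰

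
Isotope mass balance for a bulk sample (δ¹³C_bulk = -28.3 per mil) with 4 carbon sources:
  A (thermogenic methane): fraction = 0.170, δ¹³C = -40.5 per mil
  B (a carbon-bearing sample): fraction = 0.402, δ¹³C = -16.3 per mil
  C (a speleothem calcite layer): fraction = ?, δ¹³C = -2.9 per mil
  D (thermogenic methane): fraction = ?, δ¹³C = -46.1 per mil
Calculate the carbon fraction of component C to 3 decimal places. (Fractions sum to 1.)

0.113

Let f_C and f_D be the unknown fractions; fractions sum to 1 so f_C + f_D = 0.428.
Mass balance: Σ fᵢ·δᵢ = δ_bulk ⇒ f_C·(-2.9) + f_D·(-46.1) = -28.3 − (-13.438) = -14.862
Substitute f_D = 0.428 − f_C:
f_C·(-2.9 − -46.1) = -14.862 − 0.428×(-46.1) = 4.868
f_C = 4.868 / 43.2 = 0.1127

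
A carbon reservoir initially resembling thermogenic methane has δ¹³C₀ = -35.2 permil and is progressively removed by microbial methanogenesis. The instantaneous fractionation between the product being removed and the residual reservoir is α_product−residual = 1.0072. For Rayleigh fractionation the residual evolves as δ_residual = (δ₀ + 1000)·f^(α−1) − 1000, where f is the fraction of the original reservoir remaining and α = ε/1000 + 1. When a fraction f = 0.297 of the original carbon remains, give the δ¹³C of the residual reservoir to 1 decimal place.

-43.6 permil

Rayleigh residual: δ_res = (δ₀ + 1000)·f^(α−1) − 1000
α − 1 = 0.00720
f^(α−1) = 0.297^(0.00720) = 0.991297
δ_res = (-35.2 + 1000) × 0.991297 − 1000 = 956.403 − 1000 = -43.60 permil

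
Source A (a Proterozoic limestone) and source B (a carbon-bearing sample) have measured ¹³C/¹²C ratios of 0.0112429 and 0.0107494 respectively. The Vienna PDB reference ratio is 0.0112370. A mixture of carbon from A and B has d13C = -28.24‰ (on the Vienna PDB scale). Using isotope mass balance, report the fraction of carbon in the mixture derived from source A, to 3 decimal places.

δ_A = (0.0112429/0.0112370 − 1)×1000 = (1.000525 − 1)×1000 = 0.525‰
δ_B = (0.0107494/0.0112370 − 1)×1000 = (0.956608 − 1)×1000 = -43.392‰
f_A = (δ_mix − δ_B)/(δ_A − δ_B) = (-28.24 − (-43.392))/(0.525 − (-43.392))
f_A = 15.152 / 43.917 = 0.3450

0.345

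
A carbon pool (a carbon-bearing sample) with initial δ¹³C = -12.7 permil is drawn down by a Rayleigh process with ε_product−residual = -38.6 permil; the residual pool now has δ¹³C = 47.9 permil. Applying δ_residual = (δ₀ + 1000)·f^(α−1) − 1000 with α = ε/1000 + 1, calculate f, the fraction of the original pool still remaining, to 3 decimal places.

α − 1 = ε/1000 = -0.0386
(δ_res + 1000)/(δ₀ + 1000) = (47.9 + 1000)/(-12.7 + 1000) = 1047.9/987.3 = 1.061380
f = 1.061380^(1/-0.0386) = exp(ln(1.061380)/-0.0386) = exp(0.05957/-0.0386)
f = exp(-1.5433) = 0.2137

0.214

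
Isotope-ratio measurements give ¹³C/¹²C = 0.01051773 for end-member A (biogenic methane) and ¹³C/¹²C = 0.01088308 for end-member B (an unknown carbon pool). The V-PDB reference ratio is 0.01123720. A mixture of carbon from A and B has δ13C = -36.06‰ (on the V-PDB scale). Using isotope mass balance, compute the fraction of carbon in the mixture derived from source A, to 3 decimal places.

δ_A = (0.01051773/0.01123720 − 1)×1000 = (0.935974 − 1)×1000 = -64.026‰
δ_B = (0.01088308/0.01123720 − 1)×1000 = (0.968487 − 1)×1000 = -31.513‰
f_A = (δ_mix − δ_B)/(δ_A − δ_B) = (-36.06 − (-31.513))/(-64.026 − (-31.513))
f_A = -4.547 / -32.513 = 0.1398

0.140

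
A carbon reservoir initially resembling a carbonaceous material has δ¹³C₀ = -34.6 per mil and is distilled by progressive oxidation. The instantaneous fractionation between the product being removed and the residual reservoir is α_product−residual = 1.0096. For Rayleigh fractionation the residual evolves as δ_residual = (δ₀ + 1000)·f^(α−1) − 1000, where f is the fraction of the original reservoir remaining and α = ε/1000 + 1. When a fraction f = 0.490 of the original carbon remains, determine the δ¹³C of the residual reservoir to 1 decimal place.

Rayleigh residual: δ_res = (δ₀ + 1000)·f^(α−1) − 1000
α − 1 = 0.00960
f^(α−1) = 0.490^(0.00960) = 0.993175
δ_res = (-34.6 + 1000) × 0.993175 − 1000 = 958.811 − 1000 = -41.19 per mil

-41.2 per mil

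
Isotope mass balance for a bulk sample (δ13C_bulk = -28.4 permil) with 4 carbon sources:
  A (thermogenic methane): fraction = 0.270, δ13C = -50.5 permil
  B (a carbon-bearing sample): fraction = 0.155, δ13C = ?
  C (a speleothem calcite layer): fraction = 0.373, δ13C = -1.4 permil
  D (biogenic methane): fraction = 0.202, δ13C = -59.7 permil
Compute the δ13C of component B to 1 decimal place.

-14.1 permil

Isotope mass balance: δ_bulk = Σ fᵢ·δᵢ.
-28.4 = 0.270×(-50.5) + 0.155×δ_B + 0.373×(-1.4) + 0.202×(-59.7)
0.155·δ_B = -28.4 − (-26.217) = -2.183
δ_B = -2.183 / 0.155 = -14.09 permil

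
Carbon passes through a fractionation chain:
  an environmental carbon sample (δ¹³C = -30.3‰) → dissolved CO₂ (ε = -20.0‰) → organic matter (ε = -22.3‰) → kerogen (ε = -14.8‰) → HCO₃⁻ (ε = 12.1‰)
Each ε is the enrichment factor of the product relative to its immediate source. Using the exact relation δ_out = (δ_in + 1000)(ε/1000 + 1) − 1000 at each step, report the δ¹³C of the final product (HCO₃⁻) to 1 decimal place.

step 1: δ = (-30.30 + 1000)·(-20.0/1000 + 1) − 1000 = -49.69‰
step 2: δ = (-49.69 + 1000)·(-22.3/1000 + 1) − 1000 = -70.89‰
step 3: δ = (-70.89 + 1000)·(-14.8/1000 + 1) − 1000 = -84.64‰
step 4: δ = (-84.64 + 1000)·(12.1/1000 + 1) − 1000 = -73.56‰

-73.6‰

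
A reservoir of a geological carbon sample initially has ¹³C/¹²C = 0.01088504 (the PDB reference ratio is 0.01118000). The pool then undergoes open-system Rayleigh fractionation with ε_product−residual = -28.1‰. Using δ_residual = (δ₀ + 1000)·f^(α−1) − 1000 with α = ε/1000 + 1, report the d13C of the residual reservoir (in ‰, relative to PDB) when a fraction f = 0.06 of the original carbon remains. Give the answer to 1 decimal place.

δ₀ = (0.01088504/0.01118000 − 1)×1000 = (0.973617 − 1)×1000 = -26.383‰
α − 1 = ε/1000 = -0.0281
f^(α−1) = 0.06^(-0.0281) = 1.082266
δ_res = (-26.383 + 1000) × 1.082266 − 1000 = 1053.713 − 1000 = 53.71‰

53.7‰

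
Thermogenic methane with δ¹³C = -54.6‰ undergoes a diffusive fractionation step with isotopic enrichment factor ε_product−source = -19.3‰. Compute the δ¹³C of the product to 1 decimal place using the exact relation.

To first order, δ_product ≈ δ_source + ε = -73.9‰.
Exactly, δ_product = (δ_source + 1000)·(ε/1000 + 1) − 1000.
δ_product = (-54.6 + 1000) × (-19.3/1000 + 1) − 1000
δ_product = -72.85‰

-72.8‰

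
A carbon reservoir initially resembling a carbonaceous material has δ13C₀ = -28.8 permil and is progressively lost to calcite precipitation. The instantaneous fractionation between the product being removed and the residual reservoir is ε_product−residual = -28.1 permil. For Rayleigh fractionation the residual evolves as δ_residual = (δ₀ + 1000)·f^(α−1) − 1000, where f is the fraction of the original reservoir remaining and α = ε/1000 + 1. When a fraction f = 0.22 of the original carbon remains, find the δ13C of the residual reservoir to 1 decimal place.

Rayleigh residual: δ_res = (δ₀ + 1000)·f^(α−1) − 1000
α = ε/1000 + 1 = 0.97190, so α − 1 = -0.02810
f^(α−1) = 0.22^(-0.02810) = 1.043465
δ_res = (-28.8 + 1000) × 1.043465 − 1000 = 1013.413 − 1000 = 13.41 permil

13.4 permil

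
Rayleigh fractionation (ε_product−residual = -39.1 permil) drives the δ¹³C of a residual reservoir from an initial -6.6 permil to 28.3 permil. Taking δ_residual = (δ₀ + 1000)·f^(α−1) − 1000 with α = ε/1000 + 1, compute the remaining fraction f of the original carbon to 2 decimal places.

α − 1 = ε/1000 = -0.0391
(δ_res + 1000)/(δ₀ + 1000) = (28.3 + 1000)/(-6.6 + 1000) = 1028.3/993.4 = 1.035132
f = 1.035132^(1/-0.0391) = exp(ln(1.035132)/-0.0391) = exp(0.03453/-0.0391)
f = exp(-0.8831) = 0.4135

0.41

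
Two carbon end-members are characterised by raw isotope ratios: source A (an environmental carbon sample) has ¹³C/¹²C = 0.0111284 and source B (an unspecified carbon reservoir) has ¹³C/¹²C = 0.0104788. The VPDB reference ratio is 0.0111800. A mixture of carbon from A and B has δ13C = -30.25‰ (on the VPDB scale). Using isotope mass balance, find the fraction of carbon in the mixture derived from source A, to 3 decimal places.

δ_A = (0.0111284/0.0111800 − 1)×1000 = (0.995385 − 1)×1000 = -4.615‰
δ_B = (0.0104788/0.0111800 − 1)×1000 = (0.937281 − 1)×1000 = -62.719‰
f_A = (δ_mix − δ_B)/(δ_A − δ_B) = (-30.25 − (-62.719))/(-4.615 − (-62.719))
f_A = 32.469 / 58.104 = 0.5588

0.559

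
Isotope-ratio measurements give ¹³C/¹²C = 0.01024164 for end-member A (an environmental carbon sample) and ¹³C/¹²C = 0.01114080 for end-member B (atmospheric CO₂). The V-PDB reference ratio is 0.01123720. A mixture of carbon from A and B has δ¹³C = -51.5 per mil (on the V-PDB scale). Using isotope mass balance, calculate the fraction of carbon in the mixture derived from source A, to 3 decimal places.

δ_A = (0.01024164/0.01123720 − 1)×1000 = (0.911405 − 1)×1000 = -88.595 per mil
δ_B = (0.01114080/0.01123720 − 1)×1000 = (0.991421 − 1)×1000 = -8.579 per mil
f_A = (δ_mix − δ_B)/(δ_A − δ_B) = (-51.5 − (-8.579))/(-88.595 − (-8.579))
f_A = -42.921 / -80.016 = 0.5364

0.536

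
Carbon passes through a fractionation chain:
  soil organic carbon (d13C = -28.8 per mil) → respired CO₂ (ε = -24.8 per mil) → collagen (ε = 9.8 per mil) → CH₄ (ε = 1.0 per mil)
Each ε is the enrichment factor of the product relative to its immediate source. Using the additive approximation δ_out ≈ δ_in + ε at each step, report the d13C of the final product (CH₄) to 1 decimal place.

-42.8 per mil

step 1: δ ≈ -28.8 + (-24.8) = -53.6 per mil
step 2: δ ≈ -53.6 + (9.8) = -43.8 per mil
step 3: δ ≈ -43.8 + (1.0) = -42.8 per mil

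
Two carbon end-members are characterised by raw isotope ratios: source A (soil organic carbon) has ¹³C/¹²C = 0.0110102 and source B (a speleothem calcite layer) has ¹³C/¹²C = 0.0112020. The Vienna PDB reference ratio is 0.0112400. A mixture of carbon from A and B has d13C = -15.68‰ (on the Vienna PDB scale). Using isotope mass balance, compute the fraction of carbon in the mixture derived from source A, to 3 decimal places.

δ_A = (0.0110102/0.0112400 − 1)×1000 = (0.979555 − 1)×1000 = -20.445‰
δ_B = (0.0112020/0.0112400 − 1)×1000 = (0.996619 − 1)×1000 = -3.381‰
f_A = (δ_mix − δ_B)/(δ_A − δ_B) = (-15.68 − (-3.381))/(-20.445 − (-3.381))
f_A = -12.299 / -17.064 = 0.7208

0.721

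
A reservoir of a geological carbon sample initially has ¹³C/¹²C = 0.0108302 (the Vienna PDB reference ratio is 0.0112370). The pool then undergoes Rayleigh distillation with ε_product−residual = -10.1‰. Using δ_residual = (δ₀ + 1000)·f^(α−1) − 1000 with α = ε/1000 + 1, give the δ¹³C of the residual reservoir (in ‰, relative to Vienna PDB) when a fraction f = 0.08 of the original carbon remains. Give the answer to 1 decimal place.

δ₀ = (0.0108302/0.0112370 − 1)×1000 = (0.963798 − 1)×1000 = -36.202‰
α − 1 = ε/1000 = -0.0101
f^(α−1) = 0.08^(-0.0101) = 1.025838
δ_res = (-36.202 + 1000) × 1.025838 − 1000 = 988.701 − 1000 = -11.30‰

-11.3‰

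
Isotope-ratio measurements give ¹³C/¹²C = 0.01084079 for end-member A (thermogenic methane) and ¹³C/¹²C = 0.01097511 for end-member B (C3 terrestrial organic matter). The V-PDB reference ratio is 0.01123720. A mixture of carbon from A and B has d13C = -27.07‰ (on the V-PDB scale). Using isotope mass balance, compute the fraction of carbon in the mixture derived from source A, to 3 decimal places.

δ_A = (0.01084079/0.01123720 − 1)×1000 = (0.964723 − 1)×1000 = -35.277‰
δ_B = (0.01097511/0.01123720 − 1)×1000 = (0.976677 − 1)×1000 = -23.323‰
f_A = (δ_mix − δ_B)/(δ_A − δ_B) = (-27.07 − (-23.323))/(-35.277 − (-23.323))
f_A = -3.747 / -11.953 = 0.3134

0.313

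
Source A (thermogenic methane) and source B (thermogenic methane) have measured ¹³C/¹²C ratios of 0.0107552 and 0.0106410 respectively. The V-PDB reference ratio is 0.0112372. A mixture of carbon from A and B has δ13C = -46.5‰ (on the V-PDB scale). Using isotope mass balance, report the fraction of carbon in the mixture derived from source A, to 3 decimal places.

δ_A = (0.0107552/0.0112372 − 1)×1000 = (0.957107 − 1)×1000 = -42.893‰
δ_B = (0.0106410/0.0112372 − 1)×1000 = (0.946944 − 1)×1000 = -53.056‰
f_A = (δ_mix − δ_B)/(δ_A − δ_B) = (-46.5 − (-53.056))/(-42.893 − (-53.056))
f_A = 6.556 / 10.163 = 0.6451

0.645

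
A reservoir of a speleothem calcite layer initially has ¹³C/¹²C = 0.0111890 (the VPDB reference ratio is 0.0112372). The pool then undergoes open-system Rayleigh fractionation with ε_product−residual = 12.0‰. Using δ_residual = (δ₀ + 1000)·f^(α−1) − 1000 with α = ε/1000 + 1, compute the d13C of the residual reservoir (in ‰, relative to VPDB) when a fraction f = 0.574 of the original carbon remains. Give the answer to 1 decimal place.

-10.9‰

δ₀ = (0.0111890/0.0112372 − 1)×1000 = (0.995711 − 1)×1000 = -4.289‰
α − 1 = ε/1000 = 0.0120
f^(α−1) = 0.574^(0.0120) = 0.993361
δ_res = (-4.289 + 1000) × 0.993361 − 1000 = 989.100 − 1000 = -10.90‰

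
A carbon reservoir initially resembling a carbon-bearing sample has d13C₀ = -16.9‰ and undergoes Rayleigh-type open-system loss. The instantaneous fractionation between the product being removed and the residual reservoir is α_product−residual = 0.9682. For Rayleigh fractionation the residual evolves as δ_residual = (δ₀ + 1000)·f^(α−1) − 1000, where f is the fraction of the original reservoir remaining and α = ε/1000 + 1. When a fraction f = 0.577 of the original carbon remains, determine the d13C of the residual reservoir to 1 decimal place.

Rayleigh residual: δ_res = (δ₀ + 1000)·f^(α−1) − 1000
α − 1 = -0.03180
f^(α−1) = 0.577^(-0.03180) = 1.017641
δ_res = (-16.9 + 1000) × 1.017641 − 1000 = 1000.443 − 1000 = 0.44‰

0.4‰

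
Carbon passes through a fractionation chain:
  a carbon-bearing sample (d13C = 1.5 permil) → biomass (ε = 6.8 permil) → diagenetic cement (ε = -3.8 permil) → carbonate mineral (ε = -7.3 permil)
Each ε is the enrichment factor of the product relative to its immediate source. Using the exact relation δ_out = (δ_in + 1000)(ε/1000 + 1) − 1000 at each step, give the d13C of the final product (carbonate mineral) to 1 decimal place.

-2.9 permil

step 1: δ = (1.50 + 1000)·(6.8/1000 + 1) − 1000 = 8.31 permil
step 2: δ = (8.31 + 1000)·(-3.8/1000 + 1) − 1000 = 4.48 permil
step 3: δ = (4.48 + 1000)·(-7.3/1000 + 1) − 1000 = -2.85 permil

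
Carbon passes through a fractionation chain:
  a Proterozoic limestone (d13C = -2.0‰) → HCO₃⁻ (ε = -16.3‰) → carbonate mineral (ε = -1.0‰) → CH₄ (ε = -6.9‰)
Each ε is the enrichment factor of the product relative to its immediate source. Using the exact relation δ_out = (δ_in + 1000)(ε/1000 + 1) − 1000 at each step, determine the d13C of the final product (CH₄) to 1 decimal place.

-26.0‰

step 1: δ = (-2.00 + 1000)·(-16.3/1000 + 1) − 1000 = -18.27‰
step 2: δ = (-18.27 + 1000)·(-1.0/1000 + 1) − 1000 = -19.25‰
step 3: δ = (-19.25 + 1000)·(-6.9/1000 + 1) − 1000 = -26.02‰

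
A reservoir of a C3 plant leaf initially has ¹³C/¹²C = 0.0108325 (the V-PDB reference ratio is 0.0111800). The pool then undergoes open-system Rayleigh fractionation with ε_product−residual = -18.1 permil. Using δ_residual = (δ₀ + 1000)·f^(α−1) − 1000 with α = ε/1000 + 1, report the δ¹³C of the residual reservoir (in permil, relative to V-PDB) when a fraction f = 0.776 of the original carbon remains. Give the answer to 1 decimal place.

-26.6 permil

δ₀ = (0.0108325/0.0111800 − 1)×1000 = (0.968918 − 1)×1000 = -31.082 permil
α − 1 = ε/1000 = -0.0181
f^(α−1) = 0.776^(-0.0181) = 1.004601
δ_res = (-31.082 + 1000) × 1.004601 − 1000 = 973.375 − 1000 = -26.62 permil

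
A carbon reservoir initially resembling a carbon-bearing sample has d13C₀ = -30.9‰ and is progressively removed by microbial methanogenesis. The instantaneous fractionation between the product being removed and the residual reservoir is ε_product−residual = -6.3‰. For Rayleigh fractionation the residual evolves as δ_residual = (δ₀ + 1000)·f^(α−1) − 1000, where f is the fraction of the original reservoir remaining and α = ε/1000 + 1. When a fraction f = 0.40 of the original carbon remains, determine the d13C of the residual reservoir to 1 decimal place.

Rayleigh residual: δ_res = (δ₀ + 1000)·f^(α−1) − 1000
α = ε/1000 + 1 = 0.99370, so α − 1 = -0.00630
f^(α−1) = 0.40^(-0.00630) = 1.005789
δ_res = (-30.9 + 1000) × 1.005789 − 1000 = 974.710 − 1000 = -25.29‰

-25.3‰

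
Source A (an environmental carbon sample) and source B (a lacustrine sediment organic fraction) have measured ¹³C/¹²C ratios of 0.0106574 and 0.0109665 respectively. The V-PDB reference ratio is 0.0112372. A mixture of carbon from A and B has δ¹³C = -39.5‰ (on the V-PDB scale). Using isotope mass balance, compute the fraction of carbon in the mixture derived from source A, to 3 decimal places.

δ_A = (0.0106574/0.0112372 − 1)×1000 = (0.948404 − 1)×1000 = -51.596‰
δ_B = (0.0109665/0.0112372 − 1)×1000 = (0.975910 − 1)×1000 = -24.090‰
f_A = (δ_mix − δ_B)/(δ_A − δ_B) = (-39.5 − (-24.090))/(-51.596 − (-24.090))
f_A = -15.410 / -27.507 = 0.5602

0.560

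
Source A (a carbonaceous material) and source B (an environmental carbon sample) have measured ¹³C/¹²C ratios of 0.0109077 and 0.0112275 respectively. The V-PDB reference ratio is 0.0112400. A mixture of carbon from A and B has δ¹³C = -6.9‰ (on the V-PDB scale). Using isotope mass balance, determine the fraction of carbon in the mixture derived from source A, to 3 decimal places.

δ_A = (0.0109077/0.0112400 − 1)×1000 = (0.970436 − 1)×1000 = -29.564‰
δ_B = (0.0112275/0.0112400 − 1)×1000 = (0.998888 − 1)×1000 = -1.112‰
f_A = (δ_mix − δ_B)/(δ_A − δ_B) = (-6.9 − (-1.112))/(-29.564 − (-1.112))
f_A = -5.788 / -28.452 = 0.2034

0.203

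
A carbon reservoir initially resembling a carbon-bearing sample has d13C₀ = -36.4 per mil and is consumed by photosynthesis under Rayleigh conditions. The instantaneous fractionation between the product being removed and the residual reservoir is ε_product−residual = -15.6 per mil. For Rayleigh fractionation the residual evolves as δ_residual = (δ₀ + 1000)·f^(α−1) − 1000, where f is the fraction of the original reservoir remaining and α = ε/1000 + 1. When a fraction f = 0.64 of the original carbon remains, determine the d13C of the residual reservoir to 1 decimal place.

Rayleigh residual: δ_res = (δ₀ + 1000)·f^(α−1) − 1000
α = ε/1000 + 1 = 0.98440, so α − 1 = -0.01560
f^(α−1) = 0.64^(-0.01560) = 1.006986
δ_res = (-36.4 + 1000) × 1.006986 − 1000 = 970.332 − 1000 = -29.67 per mil

-29.7 per mil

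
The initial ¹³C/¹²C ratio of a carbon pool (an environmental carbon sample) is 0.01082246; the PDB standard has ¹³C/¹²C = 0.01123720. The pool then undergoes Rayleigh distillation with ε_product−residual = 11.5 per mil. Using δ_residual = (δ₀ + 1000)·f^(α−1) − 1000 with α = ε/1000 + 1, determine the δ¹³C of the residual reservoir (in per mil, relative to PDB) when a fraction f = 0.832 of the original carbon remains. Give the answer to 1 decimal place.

-38.9 per mil

δ₀ = (0.01082246/0.01123720 − 1)×1000 = (0.963092 − 1)×1000 = -36.908 per mil
α − 1 = ε/1000 = 0.0115
f^(α−1) = 0.832^(0.0115) = 0.997887
δ_res = (-36.908 + 1000) × 0.997887 − 1000 = 961.057 − 1000 = -38.94 per mil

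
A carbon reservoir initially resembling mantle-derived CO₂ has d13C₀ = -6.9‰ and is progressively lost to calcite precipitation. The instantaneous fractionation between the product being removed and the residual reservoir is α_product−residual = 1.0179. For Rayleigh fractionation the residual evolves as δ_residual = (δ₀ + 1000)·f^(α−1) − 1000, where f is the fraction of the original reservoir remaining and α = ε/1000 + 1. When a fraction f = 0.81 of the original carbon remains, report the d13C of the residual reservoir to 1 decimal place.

Rayleigh residual: δ_res = (δ₀ + 1000)·f^(α−1) − 1000
α − 1 = 0.01790
f^(α−1) = 0.81^(0.01790) = 0.996235
δ_res = (-6.9 + 1000) × 0.996235 − 1000 = 989.361 − 1000 = -10.64‰

-10.6‰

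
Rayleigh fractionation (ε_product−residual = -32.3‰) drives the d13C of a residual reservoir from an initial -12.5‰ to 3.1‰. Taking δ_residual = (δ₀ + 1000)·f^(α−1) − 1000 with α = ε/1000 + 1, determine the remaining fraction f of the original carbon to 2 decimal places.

0.62

α − 1 = ε/1000 = -0.0323
(δ_res + 1000)/(δ₀ + 1000) = (3.1 + 1000)/(-12.5 + 1000) = 1003.1/987.5 = 1.015797
f = 1.015797^(1/-0.0323) = exp(ln(1.015797)/-0.0323) = exp(0.01567/-0.0323)
f = exp(-0.4853) = 0.6155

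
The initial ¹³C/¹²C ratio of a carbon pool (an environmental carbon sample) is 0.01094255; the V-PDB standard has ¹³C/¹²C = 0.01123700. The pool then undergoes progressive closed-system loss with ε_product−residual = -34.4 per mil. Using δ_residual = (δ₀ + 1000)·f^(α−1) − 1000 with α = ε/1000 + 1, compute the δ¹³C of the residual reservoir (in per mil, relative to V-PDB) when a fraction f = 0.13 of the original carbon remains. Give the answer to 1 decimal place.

44.6 per mil

δ₀ = (0.01094255/0.01123700 − 1)×1000 = (0.973796 − 1)×1000 = -26.204 per mil
α − 1 = ε/1000 = -0.0344
f^(α−1) = 0.13^(-0.0344) = 1.072705
δ_res = (-26.204 + 1000) × 1.072705 − 1000 = 1044.596 − 1000 = 44.60 per mil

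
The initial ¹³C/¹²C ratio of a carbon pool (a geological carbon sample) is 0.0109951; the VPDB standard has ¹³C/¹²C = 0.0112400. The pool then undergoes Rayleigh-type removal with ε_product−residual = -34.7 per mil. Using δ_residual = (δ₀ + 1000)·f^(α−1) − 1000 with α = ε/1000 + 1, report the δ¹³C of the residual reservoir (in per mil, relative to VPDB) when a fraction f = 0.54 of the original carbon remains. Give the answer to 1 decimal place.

-0.6 per mil

δ₀ = (0.0109951/0.0112400 − 1)×1000 = (0.978212 − 1)×1000 = -21.788 per mil
α − 1 = ε/1000 = -0.0347
f^(α−1) = 0.54^(-0.0347) = 1.021612
δ_res = (-21.788 + 1000) × 1.021612 − 1000 = 999.353 − 1000 = -0.65 per mil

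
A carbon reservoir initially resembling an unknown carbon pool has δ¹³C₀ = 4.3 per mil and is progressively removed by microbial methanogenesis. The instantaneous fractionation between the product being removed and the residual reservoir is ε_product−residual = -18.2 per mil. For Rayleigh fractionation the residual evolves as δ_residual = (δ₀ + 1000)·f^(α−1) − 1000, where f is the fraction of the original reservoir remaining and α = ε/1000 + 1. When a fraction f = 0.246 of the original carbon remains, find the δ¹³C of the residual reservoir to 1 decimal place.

Rayleigh residual: δ_res = (δ₀ + 1000)·f^(α−1) − 1000
α = ε/1000 + 1 = 0.98180, so α − 1 = -0.01820
f^(α−1) = 0.246^(-0.01820) = 1.025853
δ_res = (4.3 + 1000) × 1.025853 − 1000 = 1030.264 − 1000 = 30.26 per mil

30.3 per mil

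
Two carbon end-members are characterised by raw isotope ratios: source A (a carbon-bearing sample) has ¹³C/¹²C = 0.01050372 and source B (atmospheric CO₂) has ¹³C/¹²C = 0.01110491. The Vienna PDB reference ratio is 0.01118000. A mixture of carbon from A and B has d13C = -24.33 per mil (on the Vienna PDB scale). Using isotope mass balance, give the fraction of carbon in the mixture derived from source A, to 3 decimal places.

0.328

δ_A = (0.01050372/0.01118000 − 1)×1000 = (0.939510 − 1)×1000 = -60.490 per mil
δ_B = (0.01110491/0.01118000 − 1)×1000 = (0.993284 − 1)×1000 = -6.716 per mil
f_A = (δ_mix − δ_B)/(δ_A − δ_B) = (-24.33 − (-6.716))/(-60.490 − (-6.716))
f_A = -17.614 / -53.774 = 0.3275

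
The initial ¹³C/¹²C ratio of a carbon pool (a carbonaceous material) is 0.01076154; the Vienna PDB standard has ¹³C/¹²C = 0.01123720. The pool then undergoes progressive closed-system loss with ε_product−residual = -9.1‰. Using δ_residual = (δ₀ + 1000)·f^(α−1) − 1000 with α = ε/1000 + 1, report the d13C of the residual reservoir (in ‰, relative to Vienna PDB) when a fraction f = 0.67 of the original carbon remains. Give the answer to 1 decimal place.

δ₀ = (0.01076154/0.01123720 − 1)×1000 = (0.957671 − 1)×1000 = -42.329‰
α − 1 = ε/1000 = -0.0091
f^(α−1) = 0.67^(-0.0091) = 1.003651
δ_res = (-42.329 + 1000) × 1.003651 − 1000 = 961.167 − 1000 = -38.83‰

-38.8‰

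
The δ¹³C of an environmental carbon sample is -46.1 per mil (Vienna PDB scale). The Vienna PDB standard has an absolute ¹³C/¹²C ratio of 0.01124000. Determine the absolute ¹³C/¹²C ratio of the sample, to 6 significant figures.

0.0107218

R_sample = R_standard × (δ¹³C/1000 + 1)
R_sample = 0.01124000 × (-46.1/1000 + 1) = 0.01124000 × 0.953900
R_sample = 0.0107218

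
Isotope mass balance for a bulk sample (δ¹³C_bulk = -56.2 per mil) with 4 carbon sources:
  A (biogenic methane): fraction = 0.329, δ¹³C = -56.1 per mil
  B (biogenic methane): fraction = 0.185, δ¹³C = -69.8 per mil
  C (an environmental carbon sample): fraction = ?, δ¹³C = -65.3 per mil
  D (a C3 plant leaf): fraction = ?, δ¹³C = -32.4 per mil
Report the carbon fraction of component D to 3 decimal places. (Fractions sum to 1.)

Let f_D and f_C be the unknown fractions; fractions sum to 1 so f_D + f_C = 0.486.
Mass balance: Σ fᵢ·δᵢ = δ_bulk ⇒ f_D·(-32.4) + f_C·(-65.3) = -56.2 − (-31.370) = -24.830
Substitute f_C = 0.486 − f_D:
f_D·(-32.4 − -65.3) = -24.830 − 0.486×(-65.3) = 6.906
f_D = 6.906 / 32.9 = 0.2099

0.210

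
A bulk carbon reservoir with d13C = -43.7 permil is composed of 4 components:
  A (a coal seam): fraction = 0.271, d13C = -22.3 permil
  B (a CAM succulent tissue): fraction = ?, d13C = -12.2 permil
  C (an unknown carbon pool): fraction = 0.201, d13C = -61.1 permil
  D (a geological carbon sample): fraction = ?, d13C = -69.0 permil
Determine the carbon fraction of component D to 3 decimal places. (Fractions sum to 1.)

0.333

Let f_D and f_B be the unknown fractions; fractions sum to 1 so f_D + f_B = 0.528.
Mass balance: Σ fᵢ·δᵢ = δ_bulk ⇒ f_D·(-69.0) + f_B·(-12.2) = -43.7 − (-18.324) = -25.376
Substitute f_B = 0.528 − f_D:
f_D·(-69.0 − -12.2) = -25.376 − 0.528×(-12.2) = -18.934
f_D = -18.934 / -56.8 = 0.3333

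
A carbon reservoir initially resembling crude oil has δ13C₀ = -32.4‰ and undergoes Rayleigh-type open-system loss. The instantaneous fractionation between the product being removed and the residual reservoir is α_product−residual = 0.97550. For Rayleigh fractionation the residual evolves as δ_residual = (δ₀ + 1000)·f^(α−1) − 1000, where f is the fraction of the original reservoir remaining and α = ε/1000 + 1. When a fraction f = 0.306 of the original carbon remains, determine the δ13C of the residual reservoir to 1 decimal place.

Rayleigh residual: δ_res = (δ₀ + 1000)·f^(α−1) − 1000
α − 1 = -0.02450
f^(α−1) = 0.306^(-0.02450) = 1.029437
δ_res = (-32.4 + 1000) × 1.029437 − 1000 = 996.083 − 1000 = -3.92‰

-3.9‰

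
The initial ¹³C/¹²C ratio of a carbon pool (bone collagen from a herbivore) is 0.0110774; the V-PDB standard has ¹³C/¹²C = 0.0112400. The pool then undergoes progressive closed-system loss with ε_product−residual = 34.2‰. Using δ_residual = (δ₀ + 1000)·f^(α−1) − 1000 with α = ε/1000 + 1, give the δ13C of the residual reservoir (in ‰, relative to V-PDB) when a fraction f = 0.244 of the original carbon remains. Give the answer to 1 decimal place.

δ₀ = (0.0110774/0.0112400 − 1)×1000 = (0.985534 − 1)×1000 = -14.466‰
α − 1 = ε/1000 = 0.0342
f^(α−1) = 0.244^(0.0342) = 0.952903
δ_res = (-14.466 + 1000) × 0.952903 − 1000 = 939.118 − 1000 = -60.88‰

-60.9‰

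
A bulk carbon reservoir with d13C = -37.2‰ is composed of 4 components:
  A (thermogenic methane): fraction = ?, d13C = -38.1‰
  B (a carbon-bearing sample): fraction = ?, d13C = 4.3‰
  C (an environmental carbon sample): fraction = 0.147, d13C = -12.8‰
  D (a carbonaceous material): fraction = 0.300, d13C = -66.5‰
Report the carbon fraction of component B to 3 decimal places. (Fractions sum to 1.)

0.134

Let f_B and f_A be the unknown fractions; fractions sum to 1 so f_B + f_A = 0.553.
Mass balance: Σ fᵢ·δᵢ = δ_bulk ⇒ f_B·(4.3) + f_A·(-38.1) = -37.2 − (-21.832) = -15.368
Substitute f_A = 0.553 − f_B:
f_B·(4.3 − -38.1) = -15.368 − 0.553×(-38.1) = 5.701
f_B = 5.701 / 42.4 = 0.1345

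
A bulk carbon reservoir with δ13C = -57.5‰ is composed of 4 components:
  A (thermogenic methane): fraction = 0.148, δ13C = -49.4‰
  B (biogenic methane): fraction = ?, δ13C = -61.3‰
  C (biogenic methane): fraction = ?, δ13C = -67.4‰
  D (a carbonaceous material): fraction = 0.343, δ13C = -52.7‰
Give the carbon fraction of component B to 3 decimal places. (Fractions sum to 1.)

Let f_B and f_C be the unknown fractions; fractions sum to 1 so f_B + f_C = 0.509.
Mass balance: Σ fᵢ·δᵢ = δ_bulk ⇒ f_B·(-61.3) + f_C·(-67.4) = -57.5 − (-25.387) = -32.113
Substitute f_C = 0.509 − f_B:
f_B·(-61.3 − -67.4) = -32.113 − 0.509×(-67.4) = 2.194
f_B = 2.194 / 6.1 = 0.3597

0.360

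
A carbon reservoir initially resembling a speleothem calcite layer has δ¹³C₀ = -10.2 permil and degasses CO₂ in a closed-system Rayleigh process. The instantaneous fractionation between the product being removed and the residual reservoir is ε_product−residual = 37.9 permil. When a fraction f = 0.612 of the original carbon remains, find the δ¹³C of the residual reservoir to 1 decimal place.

-28.4 permil

Rayleigh residual: δ_res = (δ₀ + 1000)·f^(α−1) − 1000
α = ε/1000 + 1 = 1.03790, so α − 1 = 0.03790
f^(α−1) = 0.612^(0.03790) = 0.981562
δ_res = (-10.2 + 1000) × 0.981562 − 1000 = 971.550 − 1000 = -28.45 permil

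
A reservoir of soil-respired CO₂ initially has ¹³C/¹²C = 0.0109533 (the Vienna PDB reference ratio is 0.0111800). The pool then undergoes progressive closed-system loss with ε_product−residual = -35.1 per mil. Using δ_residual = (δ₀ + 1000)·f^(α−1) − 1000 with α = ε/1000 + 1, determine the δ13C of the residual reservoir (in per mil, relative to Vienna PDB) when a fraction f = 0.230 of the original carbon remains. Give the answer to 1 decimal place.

δ₀ = (0.0109533/0.0111800 − 1)×1000 = (0.979723 − 1)×1000 = -20.277 per mil
α − 1 = ε/1000 = -0.0351
f^(α−1) = 0.230^(-0.0351) = 1.052939
δ_res = (-20.277 + 1000) × 1.052939 − 1000 = 1031.589 − 1000 = 31.59 per mil

31.6 per mil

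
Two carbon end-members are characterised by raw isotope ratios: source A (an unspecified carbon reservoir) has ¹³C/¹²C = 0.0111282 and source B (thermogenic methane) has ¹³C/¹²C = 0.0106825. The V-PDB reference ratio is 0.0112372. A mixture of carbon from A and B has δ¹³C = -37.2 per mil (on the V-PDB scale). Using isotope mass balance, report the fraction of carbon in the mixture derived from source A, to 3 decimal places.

0.307

δ_A = (0.0111282/0.0112372 − 1)×1000 = (0.990300 − 1)×1000 = -9.700 per mil
δ_B = (0.0106825/0.0112372 − 1)×1000 = (0.950637 − 1)×1000 = -49.363 per mil
f_A = (δ_mix − δ_B)/(δ_A − δ_B) = (-37.2 − (-49.363))/(-9.700 − (-49.363))
f_A = 12.163 / 39.663 = 0.3067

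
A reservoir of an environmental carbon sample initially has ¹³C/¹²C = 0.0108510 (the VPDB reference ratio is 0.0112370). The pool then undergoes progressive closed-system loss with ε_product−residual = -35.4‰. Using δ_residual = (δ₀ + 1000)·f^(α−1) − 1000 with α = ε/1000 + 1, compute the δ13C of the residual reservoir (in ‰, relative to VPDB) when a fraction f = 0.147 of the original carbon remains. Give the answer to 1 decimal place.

33.5‰

δ₀ = (0.0108510/0.0112370 − 1)×1000 = (0.965649 − 1)×1000 = -34.351‰
α − 1 = ε/1000 = -0.0354
f^(α−1) = 0.147^(-0.0354) = 1.070230
δ_res = (-34.351 + 1000) × 1.070230 − 1000 = 1033.466 − 1000 = 33.47‰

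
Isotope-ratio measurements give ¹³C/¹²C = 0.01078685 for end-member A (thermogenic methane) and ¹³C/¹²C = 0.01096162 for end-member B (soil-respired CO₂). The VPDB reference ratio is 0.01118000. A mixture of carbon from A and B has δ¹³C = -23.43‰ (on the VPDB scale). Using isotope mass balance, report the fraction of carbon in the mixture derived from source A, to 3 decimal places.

δ_A = (0.01078685/0.01118000 − 1)×1000 = (0.964835 − 1)×1000 = -35.165‰
δ_B = (0.01096162/0.01118000 − 1)×1000 = (0.980467 − 1)×1000 = -19.533‰
f_A = (δ_mix − δ_B)/(δ_A − δ_B) = (-23.43 − (-19.533))/(-35.165 − (-19.533))
f_A = -3.897 / -15.632 = 0.2493

0.249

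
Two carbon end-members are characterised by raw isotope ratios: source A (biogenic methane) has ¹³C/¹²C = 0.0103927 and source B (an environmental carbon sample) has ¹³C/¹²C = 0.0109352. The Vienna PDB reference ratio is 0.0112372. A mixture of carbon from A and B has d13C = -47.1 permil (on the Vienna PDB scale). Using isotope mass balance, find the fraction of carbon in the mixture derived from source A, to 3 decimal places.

δ_A = (0.0103927/0.0112372 − 1)×1000 = (0.924848 − 1)×1000 = -75.152 permil
δ_B = (0.0109352/0.0112372 − 1)×1000 = (0.973125 − 1)×1000 = -26.875 permil
f_A = (δ_mix − δ_B)/(δ_A − δ_B) = (-47.1 − (-26.875))/(-75.152 − (-26.875))
f_A = -20.225 / -48.277 = 0.4189

0.419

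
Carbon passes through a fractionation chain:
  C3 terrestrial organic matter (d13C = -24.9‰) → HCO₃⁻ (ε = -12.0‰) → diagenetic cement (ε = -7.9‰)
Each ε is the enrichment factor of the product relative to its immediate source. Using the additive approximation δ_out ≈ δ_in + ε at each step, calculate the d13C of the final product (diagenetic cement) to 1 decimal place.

step 1: δ ≈ -24.9 + (-12.0) = -36.9‰
step 2: δ ≈ -36.9 + (-7.9) = -44.8‰

-44.8‰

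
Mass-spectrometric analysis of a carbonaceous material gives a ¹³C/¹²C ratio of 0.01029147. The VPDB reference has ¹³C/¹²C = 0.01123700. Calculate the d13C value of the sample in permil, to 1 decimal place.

d13C = (R_sample / R_standard − 1) × 1000
R_sample / R_standard = 0.01029147 / 0.01123700 = 0.915856
d13C = (0.915856 − 1) × 1000 = -84.14 permil

-84.1 permil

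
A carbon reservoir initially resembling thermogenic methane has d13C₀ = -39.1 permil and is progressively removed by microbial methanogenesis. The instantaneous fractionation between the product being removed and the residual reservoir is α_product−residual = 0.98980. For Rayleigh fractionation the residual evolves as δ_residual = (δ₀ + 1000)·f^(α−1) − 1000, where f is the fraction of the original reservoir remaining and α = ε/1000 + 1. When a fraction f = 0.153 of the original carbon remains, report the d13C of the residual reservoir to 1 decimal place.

Rayleigh residual: δ_res = (δ₀ + 1000)·f^(α−1) − 1000
α − 1 = -0.01020
f^(α−1) = 0.153^(-0.01020) = 1.019333
δ_res = (-39.1 + 1000) × 1.019333 − 1000 = 979.477 − 1000 = -20.52 permil

-20.5 permil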